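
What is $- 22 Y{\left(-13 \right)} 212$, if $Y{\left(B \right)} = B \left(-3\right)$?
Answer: $-181896$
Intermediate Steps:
$Y{\left(B \right)} = - 3 B$
$- 22 Y{\left(-13 \right)} 212 = - 22 \left(\left(-3\right) \left(-13\right)\right) 212 = \left(-22\right) 39 \cdot 212 = \left(-858\right) 212 = -181896$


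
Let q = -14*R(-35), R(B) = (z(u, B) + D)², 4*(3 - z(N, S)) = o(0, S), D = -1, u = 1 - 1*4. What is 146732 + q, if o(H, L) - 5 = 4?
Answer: 1173849/8 ≈ 1.4673e+5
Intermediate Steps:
o(H, L) = 9 (o(H, L) = 5 + 4 = 9)
u = -3 (u = 1 - 4 = -3)
z(N, S) = ¾ (z(N, S) = 3 - ¼*9 = 3 - 9/4 = ¾)
R(B) = 1/16 (R(B) = (¾ - 1)² = (-¼)² = 1/16)
q = -7/8 (q = -14*1/16 = -7/8 ≈ -0.87500)
146732 + q = 146732 - 7/8 = 1173849/8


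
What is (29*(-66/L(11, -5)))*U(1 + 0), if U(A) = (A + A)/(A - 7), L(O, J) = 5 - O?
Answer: -319/3 ≈ -106.33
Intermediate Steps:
U(A) = 2*A/(-7 + A) (U(A) = (2*A)/(-7 + A) = 2*A/(-7 + A))
(29*(-66/L(11, -5)))*U(1 + 0) = (29*(-66/(5 - 1*11)))*(2*(1 + 0)/(-7 + (1 + 0))) = (29*(-66/(5 - 11)))*(2*1/(-7 + 1)) = (29*(-66/(-6)))*(2*1/(-6)) = (29*(-66*(-⅙)))*(2*1*(-⅙)) = (29*11)*(-⅓) = 319*(-⅓) = -319/3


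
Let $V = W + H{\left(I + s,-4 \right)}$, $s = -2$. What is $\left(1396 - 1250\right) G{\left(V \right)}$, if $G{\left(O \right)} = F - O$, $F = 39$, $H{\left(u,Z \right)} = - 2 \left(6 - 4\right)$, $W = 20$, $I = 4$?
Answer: $3358$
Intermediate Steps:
$H{\left(u,Z \right)} = -4$ ($H{\left(u,Z \right)} = \left(-2\right) 2 = -4$)
$V = 16$ ($V = 20 - 4 = 16$)
$G{\left(O \right)} = 39 - O$
$\left(1396 - 1250\right) G{\left(V \right)} = \left(1396 - 1250\right) \left(39 - 16\right) = 146 \left(39 - 16\right) = 146 \cdot 23 = 3358$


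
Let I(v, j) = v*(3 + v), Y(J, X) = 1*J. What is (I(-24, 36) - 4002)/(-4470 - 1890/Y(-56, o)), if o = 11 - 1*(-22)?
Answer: 4664/5915 ≈ 0.78850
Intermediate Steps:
o = 33 (o = 11 + 22 = 33)
Y(J, X) = J
(I(-24, 36) - 4002)/(-4470 - 1890/Y(-56, o)) = (-24*(3 - 24) - 4002)/(-4470 - 1890/(-56)) = (-24*(-21) - 4002)/(-4470 - 1890*(-1/56)) = (504 - 4002)/(-4470 + 135/4) = -3498/(-17745/4) = -3498*(-4/17745) = 4664/5915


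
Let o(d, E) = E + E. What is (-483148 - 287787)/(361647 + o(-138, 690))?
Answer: -770935/363027 ≈ -2.1236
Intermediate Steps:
o(d, E) = 2*E
(-483148 - 287787)/(361647 + o(-138, 690)) = (-483148 - 287787)/(361647 + 2*690) = -770935/(361647 + 1380) = -770935/363027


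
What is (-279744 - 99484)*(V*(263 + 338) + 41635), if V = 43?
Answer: -25589546984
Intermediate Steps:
(-279744 - 99484)*(V*(263 + 338) + 41635) = (-279744 - 99484)*(43*(263 + 338) + 41635) = -379228*(43*601 + 41635) = -379228*(25843 + 41635) = -379228*67478 = -25589546984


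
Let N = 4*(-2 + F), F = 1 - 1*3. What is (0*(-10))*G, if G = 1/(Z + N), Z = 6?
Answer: 0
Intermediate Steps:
F = -2 (F = 1 - 3 = -2)
N = -16 (N = 4*(-2 - 2) = 4*(-4) = -16)
G = -1/10 (G = 1/(6 - 16) = 1/(-10) = -1/10 ≈ -0.10000)
(0*(-10))*G = (0*(-10))*(-1/10) = 0*(-1/10) = 0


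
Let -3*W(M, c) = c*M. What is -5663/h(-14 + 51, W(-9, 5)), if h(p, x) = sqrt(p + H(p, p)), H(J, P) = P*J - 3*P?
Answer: -809*sqrt(1295)/185 ≈ -157.37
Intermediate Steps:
H(J, P) = -3*P + J*P (H(J, P) = J*P - 3*P = -3*P + J*P)
W(M, c) = -M*c/3 (W(M, c) = -c*M/3 = -M*c/3)
h(p, x) = sqrt(p + p*(-3 + p))
-5663/h(-14 + 51, W(-9, 5)) = -5663*1/(sqrt(-14 + 51)*sqrt(-2 + (-14 + 51))) = -5663*sqrt(37)/(37*sqrt(-2 + 37)) = -5663*sqrt(1295)/1295 = -809*sqrt(1295)/185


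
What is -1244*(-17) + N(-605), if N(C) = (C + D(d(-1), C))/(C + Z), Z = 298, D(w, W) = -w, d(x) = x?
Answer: 6493040/307 ≈ 21150.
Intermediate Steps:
N(C) = (1 + C)/(298 + C) (N(C) = (C - 1*(-1))/(C + 298) = (C + 1)/(298 + C) = (1 + C)/(298 + C))
-1244*(-17) + N(-605) = -1244*(-17) + (1 - 605)/(298 - 605) = 21148 - 604/(-307) = 21148 - 1/307*(-604) = 21148 + 604/307 = 6493040/307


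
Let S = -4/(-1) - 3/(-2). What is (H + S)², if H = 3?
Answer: 289/4 ≈ 72.250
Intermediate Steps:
S = 11/2 (S = -4*(-1) - 3*(-½) = 4 + 3/2 = 11/2 ≈ 5.5000)
(H + S)² = (3 + 11/2)² = (17/2)² = 289/4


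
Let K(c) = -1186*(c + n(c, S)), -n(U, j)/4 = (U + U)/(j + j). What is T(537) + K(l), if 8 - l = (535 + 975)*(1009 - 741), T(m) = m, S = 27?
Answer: 11038657315/27 ≈ 4.0884e+8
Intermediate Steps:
n(U, j) = -4*U/j (n(U, j) = -4*(U + U)/(j + j) = -4*2*U/(2*j) = -4*2*U*1/(2*j) = -4*U/j)
l = -404672 (l = 8 - (535 + 975)*(1009 - 741) = 8 - 1510*268 = 8 - 1*404680 = 8 - 404680 = -404672)
K(c) = -27278*c/27 (K(c) = -1186*(c - 4*c/27) = -27278*c/27)
T(537) + K(l) = 537 - 27278/27*(-404672) = 537 + 11038642816/27 = 11038657315/27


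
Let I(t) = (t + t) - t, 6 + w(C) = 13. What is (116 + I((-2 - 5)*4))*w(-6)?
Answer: 616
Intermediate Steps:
w(C) = 7 (w(C) = -6 + 13 = 7)
I(t) = t (I(t) = 2*t - t = t)
(116 + I((-2 - 5)*4))*w(-6) = (116 + (-2 - 5)*4)*7 = (116 - 7*4)*7 = (116 - 28)*7 = 88*7 = 616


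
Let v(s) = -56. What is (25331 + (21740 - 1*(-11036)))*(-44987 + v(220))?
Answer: -2617313601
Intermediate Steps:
(25331 + (21740 - 1*(-11036)))*(-44987 + v(220)) = (25331 + (21740 - 1*(-11036)))*(-44987 - 56) = (25331 + (21740 + 11036))*(-45043) = (25331 + 32776)*(-45043) = 58107*(-45043) = -2617313601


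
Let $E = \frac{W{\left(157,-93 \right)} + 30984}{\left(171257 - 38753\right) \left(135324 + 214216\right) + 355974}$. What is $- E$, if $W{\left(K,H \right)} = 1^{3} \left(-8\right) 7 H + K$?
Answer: $- \frac{36349}{46315804134} \approx -7.8481 \cdot 10^{-7}$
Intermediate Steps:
$W{\left(K,H \right)} = K - 56 H$ ($W{\left(K,H \right)} = 1 \left(-8\right) 7 H + K = \left(-8\right) 7 H + K = - 56 H + K = K - 56 H$)
$E = \frac{36349}{46315804134}$ ($E = \frac{\left(157 - -5208\right) + 30984}{\left(171257 - 38753\right) \left(135324 + 214216\right) + 355974} = \frac{\left(157 + 5208\right) + 30984}{132504 \cdot 349540 + 355974} = \frac{5365 + 30984}{46315448160 + 355974} = \frac{36349}{46315804134} \approx 7.8481 \cdot 10^{-7}$)
$- E = \left(-1\right) \frac{36349}{46315804134} = - \frac{36349}{46315804134}$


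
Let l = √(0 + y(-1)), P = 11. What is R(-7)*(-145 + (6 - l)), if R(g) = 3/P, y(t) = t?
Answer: -417/11 - 3*I/11 ≈ -37.909 - 0.27273*I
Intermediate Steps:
l = I (l = √(0 - 1) = √(-1) = I ≈ 1.0*I)
R(g) = 3/11
R(-7)*(-145 + (6 - l)) = 3*(-145 + (6 - I))/11 = 3*(-139 - I)/11 = -417/11 - 3*I/11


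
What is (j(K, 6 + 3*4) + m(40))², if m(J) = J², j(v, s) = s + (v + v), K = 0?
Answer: 2617924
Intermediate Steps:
j(v, s) = s + 2*v
(j(K, 6 + 3*4) + m(40))² = (((6 + 3*4) + 2*0) + 40²)² = (((6 + 12) + 0) + 1600)² = ((18 + 0) + 1600)² = (18 + 1600)² = 1618² = 2617924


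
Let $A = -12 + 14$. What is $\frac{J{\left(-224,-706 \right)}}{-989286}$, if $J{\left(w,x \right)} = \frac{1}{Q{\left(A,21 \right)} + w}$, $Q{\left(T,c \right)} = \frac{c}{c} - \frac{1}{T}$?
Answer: $\frac{1}{221105421} \approx 4.5227 \cdot 10^{-9}$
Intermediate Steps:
$A = 2$
$Q{\left(T,c \right)} = 1 - \frac{1}{T}$
$J{\left(w,x \right)} = \frac{1}{\frac{1}{2} + w}$ ($J{\left(w,x \right)} = \frac{1}{\frac{-1 + 2}{2} + w} = \frac{1}{\frac{1}{2} \cdot 1 + w} = \frac{1}{\frac{1}{2} + w}$)
$\frac{J{\left(-224,-706 \right)}}{-989286} = \frac{2 \frac{1}{1 + 2 \left(-224\right)}}{-989286} = \frac{2}{1 - 448} \left(- \frac{1}{989286}\right) = \frac{2}{-447} \left(- \frac{1}{989286}\right) = 2 \left(- \frac{1}{447}\right) \left(- \frac{1}{989286}\right) = \left(- \frac{2}{447}\right) \left(- \frac{1}{989286}\right) = \frac{1}{221105421}$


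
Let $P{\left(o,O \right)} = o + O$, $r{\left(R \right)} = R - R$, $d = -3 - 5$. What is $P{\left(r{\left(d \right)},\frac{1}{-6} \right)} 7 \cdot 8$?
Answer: $- \frac{28}{3} \approx -9.3333$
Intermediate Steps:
$d = -8$ ($d = -3 - 5 = -8$)
$r{\left(R \right)} = 0$
$P{\left(o,O \right)} = O + o$
$P{\left(r{\left(d \right)},\frac{1}{-6} \right)} 7 \cdot 8 = \left(\frac{1}{-6} + 0\right) 7 \cdot 8 = \left(- \frac{1}{6} + 0\right) 7 \cdot 8 = \left(- \frac{1}{6}\right) 7 \cdot 8 = \left(- \frac{7}{6}\right) 8 = - \frac{28}{3}$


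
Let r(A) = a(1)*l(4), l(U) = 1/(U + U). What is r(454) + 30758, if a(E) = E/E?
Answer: 246065/8 ≈ 30758.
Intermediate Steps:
a(E) = 1
l(U) = 1/(2*U)
r(A) = ⅛ (r(A) = 1*((½)/4) = 1*((½)*(¼)) = 1*(⅛) = ⅛)
r(454) + 30758 = ⅛ + 30758 = 246065/8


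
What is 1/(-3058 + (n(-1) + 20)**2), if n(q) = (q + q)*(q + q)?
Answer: -1/2482 ≈ -0.00040290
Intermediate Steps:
n(q) = 4*q**2 (n(q) = (2*q)*(2*q) = 4*q**2)
1/(-3058 + (n(-1) + 20)**2) = 1/(-3058 + (4*(-1)**2 + 20)**2) = 1/(-3058 + (4*1 + 20)**2) = 1/(-3058 + (4 + 20)**2) = 1/(-3058 + 24**2) = 1/(-3058 + 576) = 1/(-2482) = -1/2482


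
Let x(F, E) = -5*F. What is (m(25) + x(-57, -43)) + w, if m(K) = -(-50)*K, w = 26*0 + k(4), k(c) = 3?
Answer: 1538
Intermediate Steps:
w = 3 (w = 26*0 + 3 = 0 + 3 = 3)
m(K) = 50*K
(m(25) + x(-57, -43)) + w = (50*25 - 5*(-57)) + 3 = (1250 + 285) + 3 = 1535 + 3 = 1538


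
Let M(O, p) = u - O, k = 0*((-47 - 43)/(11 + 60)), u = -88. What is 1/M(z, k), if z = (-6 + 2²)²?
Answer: -1/92 ≈ -0.010870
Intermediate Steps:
z = 4 (z = (-6 + 4)² = (-2)² = 4)
k = 0 (k = 0*(-90/71) = 0)
M(O, p) = -88 - O
1/M(z, k) = 1/(-88 - 1*4) = 1/(-88 - 4) = 1/(-92) = -1/92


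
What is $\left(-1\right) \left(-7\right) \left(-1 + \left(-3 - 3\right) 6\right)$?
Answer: $-259$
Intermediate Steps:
$\left(-1\right) \left(-7\right) \left(-1 + \left(-3 - 3\right) 6\right) = 7 \left(-1 - 36\right) = 7 \left(-37\right) = -259$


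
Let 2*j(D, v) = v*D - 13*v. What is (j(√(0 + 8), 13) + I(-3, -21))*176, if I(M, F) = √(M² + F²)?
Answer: -14872 + 4928*√2 ≈ -7902.8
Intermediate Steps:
I(M, F) = √(F² + M²)
j(D, v) = -13*v/2 + D*v/2 (j(D, v) = (v*D - 13*v)/2 = (D*v - 13*v)/2 = (-13*v + D*v)/2 = -13*v/2 + D*v/2)
(j(√(0 + 8), 13) + I(-3, -21))*176 = ((½)*13*(-13 + √(0 + 8)) + √((-21)² + (-3)²))*176 = ((½)*13*(-13 + √8) + √(441 + 9))*176 = ((½)*13*(-13 + 2*√2) + √450)*176 = ((-169/2 + 13*√2) + 15*√2)*176 = (-169/2 + 28*√2)*176 = -14872 + 4928*√2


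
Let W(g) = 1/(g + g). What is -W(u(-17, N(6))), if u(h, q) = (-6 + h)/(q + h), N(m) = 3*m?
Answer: 1/46 ≈ 0.021739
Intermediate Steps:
u(h, q) = (-6 + h)/(h + q)
W(g) = 1/(2*g)
-W(u(-17, N(6))) = -1/(2*((-6 - 17)/(-17 + 3*6))) = -1/(2*(-23/(-17 + 18))) = -1/(2*(-23/1)) = -1/(2*(1*(-23))) = -1/(2*(-23)) = -(-1)/(2*23) = -1*(-1/46) = 1/46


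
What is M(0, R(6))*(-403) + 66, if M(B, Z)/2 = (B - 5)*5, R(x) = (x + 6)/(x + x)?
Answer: 20216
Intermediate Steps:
R(x) = (6 + x)/(2*x) (R(x) = (6 + x)/((2*x)) = (6 + x)*(1/(2*x)) = (6 + x)/(2*x))
M(B, Z) = -50 + 10*B (M(B, Z) = 2*((B - 5)*5) = 2*((-5 + B)*5) = 2*(-25 + 5*B) = -50 + 10*B)
M(0, R(6))*(-403) + 66 = (-50 + 10*0)*(-403) + 66 = (-50 + 0)*(-403) + 66 = -50*(-403) + 66 = 20150 + 66 = 20216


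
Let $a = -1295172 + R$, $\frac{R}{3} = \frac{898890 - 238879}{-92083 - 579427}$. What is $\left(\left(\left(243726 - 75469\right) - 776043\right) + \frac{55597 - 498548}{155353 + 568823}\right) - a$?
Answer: $\frac{167135527216907579}{243145712880} \approx 6.8739 \cdot 10^{5}$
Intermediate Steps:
$R = - \frac{1980033}{671510}$ ($R = 3 \frac{898890 - 238879}{-92083 - 579427} = 3 \frac{660011}{-671510} = 3 \cdot 660011 \left(- \frac{1}{671510}\right) = 3 \left(- \frac{660011}{671510}\right) = - \frac{1980033}{671510} \approx -2.9486$)
$a = - \frac{869722929753}{671510}$ ($a = -1295172 - \frac{1980033}{671510} = - \frac{869722929753}{671510} \approx -1.2952 \cdot 10^{6}$)
$\left(\left(\left(243726 - 75469\right) - 776043\right) + \frac{55597 - 498548}{155353 + 568823}\right) - a = \left(\left(\left(243726 - 75469\right) - 776043\right) + \frac{55597 - 498548}{155353 + 568823}\right) - - \frac{869722929753}{671510} = \left(\left(168257 - 776043\right) - \frac{442951}{724176}\right) + \frac{869722929753}{671510} = \left(-607786 - \frac{442951}{724176}\right) + \frac{869722929753}{671510} = - \frac{440144477287}{724176} + \frac{869722929753}{671510} = \frac{167135527216907579}{243145712880}$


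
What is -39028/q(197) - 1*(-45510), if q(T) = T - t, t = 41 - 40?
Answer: 2220233/49 ≈ 45311.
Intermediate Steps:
t = 1
q(T) = -1 + T (q(T) = T - 1*1 = T - 1 = -1 + T)
-39028/q(197) - 1*(-45510) = -39028/(-1 + 197) - 1*(-45510) = -39028/196 + 45510 = -39028*1/196 + 45510 = -9757/49 + 45510 = 2220233/49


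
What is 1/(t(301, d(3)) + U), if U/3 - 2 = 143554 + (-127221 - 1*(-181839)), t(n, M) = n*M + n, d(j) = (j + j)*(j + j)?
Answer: 1/605659 ≈ 1.6511e-6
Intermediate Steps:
d(j) = 4*j² (d(j) = (2*j)*(2*j) = 4*j²)
t(n, M) = n + M*n (t(n, M) = M*n + n = n + M*n)
U = 594522 (U = 6 + 3*(143554 + (-127221 - 1*(-181839))) = 6 + 3*(143554 + (-127221 + 181839)) = 6 + 3*(143554 + 54618) = 6 + 3*198172 = 6 + 594516 = 594522)
1/(t(301, d(3)) + U) = 1/(301*(1 + 4*3²) + 594522) = 1/(301*(1 + 4*9) + 594522) = 1/(301*(1 + 36) + 594522) = 1/(301*37 + 594522) = 1/(11137 + 594522) = 1/605659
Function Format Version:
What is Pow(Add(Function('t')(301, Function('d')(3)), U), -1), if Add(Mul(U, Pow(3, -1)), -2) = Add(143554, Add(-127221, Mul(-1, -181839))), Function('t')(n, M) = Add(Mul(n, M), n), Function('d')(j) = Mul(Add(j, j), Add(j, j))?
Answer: Rational(1, 605659) ≈ 1.6511e-6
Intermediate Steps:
Function('d')(j) = Mul(4, Pow(j, 2)) (Function('d')(j) = Mul(Mul(2, j), Mul(2, j)) = Mul(4, Pow(j, 2)))
Function('t')(n, M) = Add(n, Mul(M, n)) (Function('t')(n, M) = Add(Mul(M, n), n) = Add(n, Mul(M, n)))
U = 594522 (U = Add(6, Mul(3, Add(143554, Add(-127221, Mul(-1, -181839))))) = Add(6, Mul(3, Add(143554, Add(-127221, 181839)))) = Add(6, Mul(3, Add(143554, 54618))) = Add(6, Mul(3, 198172)) = Add(6, 594516) = 594522)
Pow(Add(Function('t')(301, Function('d')(3)), U), -1) = Pow(Add(Mul(301, Add(1, Mul(4, Pow(3, 2)))), 594522), -1) = Pow(Add(Mul(301, Add(1, Mul(4, 9))), 594522), -1) = Pow(Add(Mul(301, Add(1, 36)), 594522), -1) = Pow(Add(Mul(301, 37), 594522), -1) = Pow(Add(11137, 594522), -1) = Pow(605659, -1) = Rational(1, 605659)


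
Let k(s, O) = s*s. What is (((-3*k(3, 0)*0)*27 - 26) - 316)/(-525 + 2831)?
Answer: -171/1153 ≈ -0.14831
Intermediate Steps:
k(s, O) = s²
(((-3*k(3, 0)*0)*27 - 26) - 316)/(-525 + 2831) = (((-3*3²*0)*27 - 26) - 316)/(-525 + 2831) = (((-3*9*0)*27 - 26) - 316)/2306 = ((-27*0*27 - 26) - 316)*(1/2306) = ((0*27 - 26) - 316)*(1/2306) = ((0 - 26) - 316)*(1/2306) = (-26 - 316)*(1/2306) = -342*1/2306 = -171/1153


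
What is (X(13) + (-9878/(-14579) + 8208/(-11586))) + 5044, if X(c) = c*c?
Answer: 146755761783/28152049 ≈ 5213.0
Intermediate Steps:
X(c) = c²
(X(13) + (-9878/(-14579) + 8208/(-11586))) + 5044 = (13² + (-9878/(-14579) + 8208/(-11586))) + 5044 = (169 + (-9878*(-1/14579) + 8208*(-1/11586))) + 5044 = (169 + (9878/14579 - 1368/1931)) + 5044 = (169 - 869654/28152049) + 5044 = 4756826627/28152049 + 5044 = 146755761783/28152049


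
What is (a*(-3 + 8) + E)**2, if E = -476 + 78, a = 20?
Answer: 88804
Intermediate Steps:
E = -398
(a*(-3 + 8) + E)**2 = (20*(-3 + 8) - 398)**2 = (20*5 - 398)**2 = (100 - 398)**2 = (-298)**2 = 88804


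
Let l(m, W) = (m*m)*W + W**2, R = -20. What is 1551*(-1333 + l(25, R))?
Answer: -20834583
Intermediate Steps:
l(m, W) = W**2 + W*m**2 (l(m, W) = m**2*W + W**2 = W*m**2 + W**2 = W**2 + W*m**2)
1551*(-1333 + l(25, R)) = 1551*(-1333 - 20*(-20 + 25**2)) = 1551*(-1333 - 20*(-20 + 625)) = 1551*(-1333 - 20*605) = 1551*(-1333 - 12100) = 1551*(-13433) = -20834583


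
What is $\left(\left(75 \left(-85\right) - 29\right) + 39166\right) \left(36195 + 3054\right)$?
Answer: $1285875738$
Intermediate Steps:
$\left(\left(75 \left(-85\right) - 29\right) + 39166\right) \left(36195 + 3054\right) = \left(\left(-6375 - 29\right) + 39166\right) 39249 = \left(-6404 + 39166\right) 39249 = 32762 \cdot 39249 = 1285875738$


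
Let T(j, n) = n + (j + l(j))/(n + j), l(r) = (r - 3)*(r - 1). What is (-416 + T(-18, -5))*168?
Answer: -1690752/23 ≈ -73511.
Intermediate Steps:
l(r) = (-1 + r)*(-3 + r) (l(r) = (-3 + r)*(-1 + r) = (-1 + r)*(-3 + r))
T(j, n) = n + (3 + j**2 - 3*j)/(j + n) (T(j, n) = n + (j + (3 + j**2 - 4*j))/(n + j) = n + (3 + j**2 - 3*j)/(j + n))
(-416 + T(-18, -5))*168 = (-416 + (3 + (-18)**2 + (-5)**2 - 3*(-18) - 18*(-5))/(-18 - 5))*168 = (-416 + (3 + 324 + 25 + 54 + 90)/(-23))*168 = (-416 - 1/23*496)*168 = (-416 - 496/23)*168 = -10064/23*168 = -1690752/23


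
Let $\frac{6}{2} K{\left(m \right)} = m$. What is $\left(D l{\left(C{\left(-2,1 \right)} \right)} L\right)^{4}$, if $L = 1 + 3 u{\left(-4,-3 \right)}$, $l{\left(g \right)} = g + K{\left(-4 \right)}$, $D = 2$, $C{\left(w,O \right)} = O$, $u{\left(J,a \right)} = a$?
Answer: $\frac{65536}{81} \approx 809.09$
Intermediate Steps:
$K{\left(m \right)} = \frac{m}{3}$
$l{\left(g \right)} = - \frac{4}{3} + g$ ($l{\left(g \right)} = g + \frac{1}{3} \left(-4\right) = g - \frac{4}{3} = - \frac{4}{3} + g$)
$L = -8$ ($L = 1 + 3 \left(-3\right) = 1 - 9 = -8$)
$\left(D l{\left(C{\left(-2,1 \right)} \right)} L\right)^{4} = \left(2 \left(- \frac{4}{3} + 1\right) \left(-8\right)\right)^{4} = \left(2 \left(- \frac{1}{3}\right) \left(-8\right)\right)^{4} = \left(\left(- \frac{2}{3}\right) \left(-8\right)\right)^{4} = \left(\frac{16}{3}\right)^{4} = \frac{65536}{81}$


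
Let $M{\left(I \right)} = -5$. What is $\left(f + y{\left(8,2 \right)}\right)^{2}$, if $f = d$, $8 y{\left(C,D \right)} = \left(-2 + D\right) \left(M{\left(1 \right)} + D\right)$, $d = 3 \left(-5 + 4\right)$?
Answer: $9$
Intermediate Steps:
$d = -3$ ($d = 3 \left(-1\right) = -3$)
$y{\left(C,D \right)} = \frac{\left(-5 + D\right) \left(-2 + D\right)}{8}$ ($y{\left(C,D \right)} = \frac{\left(-2 + D\right) \left(-5 + D\right)}{8} = \frac{\left(-5 + D\right) \left(-2 + D\right)}{8}$)
$f = -3$
$\left(f + y{\left(8,2 \right)}\right)^{2} = \left(-3 + \left(\frac{5}{4} - \frac{7}{4} + \frac{2^{2}}{8}\right)\right)^{2} = \left(-3 + \left(\frac{5}{4} - \frac{7}{4} + \frac{1}{8} \cdot 4\right)\right)^{2} = \left(-3 + \left(\frac{5}{4} - \frac{7}{4} + \frac{1}{2}\right)\right)^{2} = \left(-3 + 0\right)^{2} = \left(-3\right)^{2} = 9$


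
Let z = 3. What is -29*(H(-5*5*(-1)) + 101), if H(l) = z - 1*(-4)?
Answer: -3132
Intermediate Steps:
H(l) = 7 (H(l) = 3 - 1*(-4) = 3 + 4 = 7)
-29*(H(-5*5*(-1)) + 101) = -29*(7 + 101) = -29*108 = -3132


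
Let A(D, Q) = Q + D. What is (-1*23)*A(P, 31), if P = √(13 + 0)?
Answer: -713 - 23*√13 ≈ -795.93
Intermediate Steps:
P = √13 ≈ 3.6056
A(D, Q) = D + Q
(-1*23)*A(P, 31) = (-1*23)*(√13 + 31) = -23*(31 + √13) = -713 - 23*√13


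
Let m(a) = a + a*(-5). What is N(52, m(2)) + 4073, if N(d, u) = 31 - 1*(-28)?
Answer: 4132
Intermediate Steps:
m(a) = -4*a (m(a) = a - 5*a = -4*a)
N(d, u) = 59 (N(d, u) = 31 + 28 = 59)
N(52, m(2)) + 4073 = 59 + 4073 = 4132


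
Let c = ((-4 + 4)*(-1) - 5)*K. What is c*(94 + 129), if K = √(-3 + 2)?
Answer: -1115*I ≈ -1115.0*I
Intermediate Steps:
K = I (K = √(-1) = I ≈ 1.0*I)
c = -5*I (c = ((-4 + 4)*(-1) - 5)*I = (0*(-1) - 5)*I = (0 - 5)*I = -5*I ≈ -5.0*I)
c*(94 + 129) = (-5*I)*(94 + 129) = -5*I*223 = -1115*I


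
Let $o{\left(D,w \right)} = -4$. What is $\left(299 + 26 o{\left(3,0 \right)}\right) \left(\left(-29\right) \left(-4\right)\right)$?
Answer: $22620$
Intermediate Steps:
$\left(299 + 26 o{\left(3,0 \right)}\right) \left(\left(-29\right) \left(-4\right)\right) = \left(299 + 26 \left(-4\right)\right) \left(\left(-29\right) \left(-4\right)\right) = \left(299 - 104\right) 116 = 195 \cdot 116 = 22620$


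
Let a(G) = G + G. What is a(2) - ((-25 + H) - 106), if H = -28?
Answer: 163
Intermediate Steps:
a(G) = 2*G
a(2) - ((-25 + H) - 106) = 2*2 - ((-25 - 28) - 106) = 4 - (-53 - 106) = 4 - 1*(-159) = 4 + 159 = 163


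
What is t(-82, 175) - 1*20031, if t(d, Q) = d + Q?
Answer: -19938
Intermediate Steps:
t(d, Q) = Q + d
t(-82, 175) - 1*20031 = (175 - 82) - 1*20031 = 93 - 20031 = -19938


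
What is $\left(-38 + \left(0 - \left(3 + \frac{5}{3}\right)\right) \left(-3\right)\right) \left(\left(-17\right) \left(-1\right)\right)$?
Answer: $-408$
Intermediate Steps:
$\left(-38 + \left(0 - \left(3 + \frac{5}{3}\right)\right) \left(-3\right)\right) \left(\left(-17\right) \left(-1\right)\right) = \left(-38 + \left(0 - \left(3 + 5 \cdot \frac{1}{3}\right)\right) \left(-3\right)\right) 17 = \left(-38 + \left(0 - \frac{14}{3}\right) \left(-3\right)\right) 17 = \left(-38 - -14\right) 17 = \left(-38 + 14\right) 17 = \left(-24\right) 17 = -408$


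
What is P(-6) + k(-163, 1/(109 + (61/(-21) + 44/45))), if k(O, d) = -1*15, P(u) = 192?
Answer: 177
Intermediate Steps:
k(O, d) = -15
P(-6) + k(-163, 1/(109 + (61/(-21) + 44/45))) = 192 - 15 = 177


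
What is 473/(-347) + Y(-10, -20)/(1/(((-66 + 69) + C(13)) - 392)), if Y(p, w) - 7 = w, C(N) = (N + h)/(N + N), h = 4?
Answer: 3502713/694 ≈ 5047.1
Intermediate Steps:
C(N) = (4 + N)/(2*N) (C(N) = (N + 4)/(N + N) = (4 + N)/((2*N)) = (4 + N)*(1/(2*N)) = (4 + N)/(2*N))
Y(p, w) = 7 + w
473/(-347) + Y(-10, -20)/(1/(((-66 + 69) + C(13)) - 392)) = 473/(-347) + (7 - 20)/(1/(((-66 + 69) + (½)*(4 + 13)/13) - 392)) = 473*(-1/347) - (-5057 + (13/2)*(1/13)*17) = -473/347 - 13/(1/((3 + 17/26) - 392)) = -473/347 - 13/(1/(95/26 - 392)) = -473/347 - 13/(1/(-10097/26)) = -473/347 - 13/(-26/10097) = -473/347 - 13*(-10097/26) = -473/347 + 10097/2 = 3502713/694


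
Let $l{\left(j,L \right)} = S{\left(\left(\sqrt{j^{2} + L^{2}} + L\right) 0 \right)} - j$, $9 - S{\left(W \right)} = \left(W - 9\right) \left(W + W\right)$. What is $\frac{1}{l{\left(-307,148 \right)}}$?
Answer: $\frac{1}{316} \approx 0.0031646$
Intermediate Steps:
$S{\left(W \right)} = 9 - 2 W \left(-9 + W\right)$ ($S{\left(W \right)} = 9 - \left(W - 9\right) \left(W + W\right) = 9 - \left(-9 + W\right) 2 W = 9 - 2 W \left(-9 + W\right)$)
$l{\left(j,L \right)} = 9 - j$ ($l{\left(j,L \right)} = \left(9 - 2 \left(\left(\sqrt{j^{2} + L^{2}} + L\right) 0\right)^{2} + 18 \left(\sqrt{j^{2} + L^{2}} + L\right) 0\right) - j = \left(9 - 2 \left(\left(\sqrt{L^{2} + j^{2}} + L\right) 0\right)^{2} + 18 \left(\sqrt{L^{2} + j^{2}} + L\right) 0\right) - j = \left(9 - 2 \left(\left(L + \sqrt{L^{2} + j^{2}}\right) 0\right)^{2} + 18 \left(L + \sqrt{L^{2} + j^{2}}\right) 0\right) - j = \left(9 - 2 \cdot 0^{2} + 18 \cdot 0\right) - j = \left(9 - 0 + 0\right) - j = \left(9 + 0 + 0\right) - j = 9 - j$)
$\frac{1}{l{\left(-307,148 \right)}} = \frac{1}{9 - -307} = \frac{1}{9 + 307} = \frac{1}{316}$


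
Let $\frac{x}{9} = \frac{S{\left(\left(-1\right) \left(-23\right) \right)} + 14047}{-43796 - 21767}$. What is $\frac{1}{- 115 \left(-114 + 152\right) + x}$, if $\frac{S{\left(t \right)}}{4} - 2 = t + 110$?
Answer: $- \frac{65563}{286641593} \approx -0.00022873$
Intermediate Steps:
$S{\left(t \right)} = 448 + 4 t$ ($S{\left(t \right)} = 8 + 4 \left(t + 110\right) = 8 + 4 \left(110 + t\right) = 8 + \left(440 + 4 t\right) = 448 + 4 t$)
$x = - \frac{131283}{65563}$ ($x = 9 \frac{\left(448 + 4 \left(\left(-1\right) \left(-23\right)\right)\right) + 14047}{-43796 - 21767} = 9 \frac{\left(448 + 4 \cdot 23\right) + 14047}{-65563} = 9 \left(\left(448 + 92\right) + 14047\right) \left(- \frac{1}{65563}\right) = 9 \left(540 + 14047\right) \left(- \frac{1}{65563}\right) = 9 \cdot 14587 \left(- \frac{1}{65563}\right) = 9 \left(- \frac{14587}{65563}\right) = - \frac{131283}{65563} \approx -2.0024$)
$\frac{1}{- 115 \left(-114 + 152\right) + x} = \frac{1}{- 115 \left(-114 + 152\right) - \frac{131283}{65563}} = \frac{1}{\left(-115\right) 38 - \frac{131283}{65563}} = \frac{1}{-4370 - \frac{131283}{65563}} = \frac{1}{- \frac{286641593}{65563}} = - \frac{65563}{286641593}$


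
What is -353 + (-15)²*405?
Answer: 90772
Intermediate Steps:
-353 + (-15)²*405 = -353 + 225*405 = -353 + 91125 = 90772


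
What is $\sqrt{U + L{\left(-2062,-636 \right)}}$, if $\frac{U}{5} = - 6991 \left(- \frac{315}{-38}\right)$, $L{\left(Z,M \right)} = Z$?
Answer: $\frac{i \sqrt{421388878}}{38} \approx 540.2 i$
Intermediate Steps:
$U = - \frac{11010825}{38}$ ($U = 5 \left(- 6991 \left(- \frac{315}{-38}\right)\right) = 5 \left(- 6991 \left(\left(-315\right) \left(- \frac{1}{38}\right)\right)\right) = 5 \left(\left(-6991\right) \frac{315}{38}\right) = 5 \left(- \frac{2202165}{38}\right) = - \frac{11010825}{38} \approx -2.8976 \cdot 10^{5}$)
$\sqrt{U + L{\left(-2062,-636 \right)}} = \sqrt{- \frac{11010825}{38} - 2062} = \sqrt{- \frac{11089181}{38}} = \frac{i \sqrt{421388878}}{38}$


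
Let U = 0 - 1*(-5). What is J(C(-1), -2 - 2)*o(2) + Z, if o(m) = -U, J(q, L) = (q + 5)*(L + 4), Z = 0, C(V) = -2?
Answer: 0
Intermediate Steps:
U = 5 (U = 0 + 5 = 5)
J(q, L) = (4 + L)*(5 + q) (J(q, L) = (5 + q)*(4 + L) = (4 + L)*(5 + q))
o(m) = -5 (o(m) = -1*5 = -5)
J(C(-1), -2 - 2)*o(2) + Z = (20 + 4*(-2) + 5*(-2 - 2) + (-2 - 2)*(-2))*(-5) + 0 = (20 - 8 + 5*(-4) - 4*(-2))*(-5) + 0 = (20 - 8 - 20 + 8)*(-5) + 0 = 0*(-5) + 0 = 0 + 0 = 0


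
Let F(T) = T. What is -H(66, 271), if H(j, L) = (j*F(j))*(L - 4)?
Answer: -1163052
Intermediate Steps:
H(j, L) = j²*(-4 + L) (H(j, L) = (j*j)*(L - 4) = j²*(-4 + L))
-H(66, 271) = -66²*(-4 + 271) = -4356*267 = -1*1163052 = -1163052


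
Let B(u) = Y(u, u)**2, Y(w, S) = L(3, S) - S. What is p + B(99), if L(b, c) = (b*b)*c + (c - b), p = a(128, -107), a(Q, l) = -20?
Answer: 788524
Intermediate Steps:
p = -20
L(b, c) = c - b + c*b**2 (L(b, c) = b**2*c + (c - b) = c*b**2 + (c - b) = c - b + c*b**2)
Y(w, S) = -3 + 9*S (Y(w, S) = (S - 1*3 + S*3**2) - S = (S - 3 + S*9) - S = (S - 3 + 9*S) - S = (-3 + 10*S) - S = -3 + 9*S)
B(u) = (-3 + 9*u)**2
p + B(99) = -20 + 9*(-1 + 3*99)**2 = -20 + 9*(-1 + 297)**2 = -20 + 9*296**2 = -20 + 9*87616 = -20 + 788544 = 788524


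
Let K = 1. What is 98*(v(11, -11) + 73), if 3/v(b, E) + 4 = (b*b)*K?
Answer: 279104/39 ≈ 7156.5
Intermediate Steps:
v(b, E) = 3/(-4 + b²) (v(b, E) = 3/(-4 + (b*b)*1) = 3/(-4 + b²*1) = 3/(-4 + b²))
98*(v(11, -11) + 73) = 98*(3/(-4 + 11²) + 73) = 98*(3/(-4 + 121) + 73) = 98*(3/117 + 73) = 98*(3*(1/117) + 73) = 98*(1/39 + 73) = 98*(2848/39) = 279104/39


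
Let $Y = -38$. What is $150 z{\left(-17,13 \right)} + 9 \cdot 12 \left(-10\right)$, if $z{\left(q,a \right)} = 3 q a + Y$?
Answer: $-106230$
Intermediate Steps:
$z{\left(q,a \right)} = -38 + 3 a q$ ($z{\left(q,a \right)} = 3 q a - 38 = 3 a q - 38 = -38 + 3 a q$)
$150 z{\left(-17,13 \right)} + 9 \cdot 12 \left(-10\right) = 150 \left(-38 + 3 \cdot 13 \left(-17\right)\right) + 9 \cdot 12 \left(-10\right) = 150 \left(-38 - 663\right) + 108 \left(-10\right) = 150 \left(-701\right) - 1080 = -105150 - 1080 = -106230$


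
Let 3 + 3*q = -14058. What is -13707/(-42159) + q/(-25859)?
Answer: 184016182/363396527 ≈ 0.50638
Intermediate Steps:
q = -4687 (q = -1 + (⅓)*(-14058) = -1 - 4686 = -4687)
-13707/(-42159) + q/(-25859) = -13707/(-42159) - 4687/(-25859) = -13707*(-1/42159) - 4687*(-1/25859) = 4569/14053 + 4687/25859 = 184016182/363396527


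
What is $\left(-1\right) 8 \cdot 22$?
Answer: $-176$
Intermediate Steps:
$\left(-1\right) 8 \cdot 22 = \left(-8\right) 22 = -176$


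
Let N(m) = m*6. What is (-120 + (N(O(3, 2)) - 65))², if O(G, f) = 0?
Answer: 34225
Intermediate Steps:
N(m) = 6*m
(-120 + (N(O(3, 2)) - 65))² = (-120 + (6*0 - 65))² = (-120 + (0 - 65))² = (-120 - 65)² = (-185)² = 34225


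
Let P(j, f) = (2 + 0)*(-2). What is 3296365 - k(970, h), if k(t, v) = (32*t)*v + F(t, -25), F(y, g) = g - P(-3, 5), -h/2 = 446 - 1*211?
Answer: 17885186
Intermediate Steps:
h = -470 (h = -2*(446 - 1*211) = -2*(446 - 211) = -2*235 = -470)
P(j, f) = -4 (P(j, f) = 2*(-2) = -4)
F(y, g) = 4 + g (F(y, g) = g - 1*(-4) = g + 4 = 4 + g)
k(t, v) = -21 + 32*t*v (k(t, v) = (32*t)*v + (4 - 25) = 32*t*v - 21 = -21 + 32*t*v)
3296365 - k(970, h) = 3296365 - (-21 + 32*970*(-470)) = 3296365 - (-21 - 14588800) = 3296365 - 1*(-14588821) = 3296365 + 14588821 = 17885186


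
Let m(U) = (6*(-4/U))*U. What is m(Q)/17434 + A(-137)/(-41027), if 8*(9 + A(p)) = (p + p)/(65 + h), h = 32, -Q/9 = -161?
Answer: -159387719/138761355292 ≈ -0.0011486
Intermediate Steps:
Q = 1449 (Q = -9*(-161) = 1449)
A(p) = -9 + p/388 (A(p) = -9 + ((p + p)/(65 + 32))/8 = -9 + ((2*p)/97)/8 = -9 + ((2*p)*(1/97))/8 = -9 + (2*p/97)/8 = -9 + p/388)
m(U) = -24 (m(U) = (-24/U)*U = -24)
m(Q)/17434 + A(-137)/(-41027) = -24/17434 + (-9 + (1/388)*(-137))/(-41027) = -24*1/17434 + (-9 - 137/388)*(-1/41027) = -12/8717 - 3629/388*(-1/41027) = -12/8717 + 3629/15918476 = -159387719/138761355292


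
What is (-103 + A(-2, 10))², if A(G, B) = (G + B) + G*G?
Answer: 8281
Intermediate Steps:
A(G, B) = B + G + G² (A(G, B) = (B + G) + G² = B + G + G²)
(-103 + A(-2, 10))² = (-103 + (10 - 2 + (-2)²))² = (-103 + (10 - 2 + 4))² = (-103 + 12)² = (-91)² = 8281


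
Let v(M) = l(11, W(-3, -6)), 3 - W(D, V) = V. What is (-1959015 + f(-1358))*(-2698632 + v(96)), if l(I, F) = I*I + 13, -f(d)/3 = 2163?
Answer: 5303908612992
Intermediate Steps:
W(D, V) = 3 - V
f(d) = -6489 (f(d) = -3*2163 = -6489)
l(I, F) = 13 + I² (l(I, F) = I² + 13 = 13 + I²)
v(M) = 134 (v(M) = 13 + 11² = 13 + 121 = 134)
(-1959015 + f(-1358))*(-2698632 + v(96)) = (-1959015 - 6489)*(-2698632 + 134) = -1965504*(-2698498) = 5303908612992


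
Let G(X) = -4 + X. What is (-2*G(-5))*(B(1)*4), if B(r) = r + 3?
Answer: 288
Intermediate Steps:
B(r) = 3 + r
(-2*G(-5))*(B(1)*4) = (-2*(-4 - 5))*((3 + 1)*4) = (-2*(-9))*(4*4) = 18*16 = 288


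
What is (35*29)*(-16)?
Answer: -16240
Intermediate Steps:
(35*29)*(-16) = 1015*(-16) = -16240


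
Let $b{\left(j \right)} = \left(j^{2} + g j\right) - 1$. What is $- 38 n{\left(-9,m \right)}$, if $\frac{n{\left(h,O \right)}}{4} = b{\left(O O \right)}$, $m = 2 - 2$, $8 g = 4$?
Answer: $152$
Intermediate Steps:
$g = \frac{1}{2}$ ($g = \frac{1}{8} \cdot 4 = \frac{1}{2} \approx 0.5$)
$m = 0$
$b{\left(j \right)} = -1 + j^{2} + \frac{j}{2}$ ($b{\left(j \right)} = \left(j^{2} + \frac{j}{2}\right) - 1 = -1 + j^{2} + \frac{j}{2}$)
$n{\left(h,O \right)} = -4 + 2 O^{2} + 4 O^{4}$ ($n{\left(h,O \right)} = 4 \left(-1 + \left(O O\right)^{2} + \frac{O O}{2}\right) = 4 \left(-1 + \left(O^{2}\right)^{2} + \frac{O^{2}}{2}\right) = 4 \left(-1 + O^{4} + \frac{O^{2}}{2}\right) = -4 + 2 O^{2} + 4 O^{4}$)
$- 38 n{\left(-9,m \right)} = - 38 \left(-4 + 2 \cdot 0^{2} + 4 \cdot 0^{4}\right) = - 38 \left(-4 + 2 \cdot 0 + 4 \cdot 0\right) = - 38 \left(-4 + 0 + 0\right) = \left(-38\right) \left(-4\right) = 152$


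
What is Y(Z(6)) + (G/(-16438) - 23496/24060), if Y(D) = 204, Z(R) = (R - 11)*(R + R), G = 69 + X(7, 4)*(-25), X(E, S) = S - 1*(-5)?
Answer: 3345798968/16479095 ≈ 203.03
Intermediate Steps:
X(E, S) = 5 + S (X(E, S) = S + 5 = 5 + S)
G = -156 (G = 69 + (5 + 4)*(-25) = 69 + 9*(-25) = 69 - 225 = -156)
Z(R) = 2*R*(-11 + R) (Z(R) = (-11 + R)*(2*R) = 2*R*(-11 + R))
Y(Z(6)) + (G/(-16438) - 23496/24060) = 204 + (-156/(-16438) - 23496/24060) = 204 + (-156*(-1/16438) - 23496*1/24060) = 204 + (78/8219 - 1958/2005) = 204 - 15936412/16479095 = 3345798968/16479095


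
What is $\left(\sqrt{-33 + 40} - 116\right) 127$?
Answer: $-14732 + 127 \sqrt{7} \approx -14396.0$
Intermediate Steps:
$\left(\sqrt{-33 + 40} - 116\right) 127 = \left(\sqrt{7} - 116\right) 127 = \left(-116 + \sqrt{7}\right) 127 = -14732 + 127 \sqrt{7}$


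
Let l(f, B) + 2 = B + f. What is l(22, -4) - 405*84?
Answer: -34004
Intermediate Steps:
l(f, B) = -2 + B + f (l(f, B) = -2 + (B + f) = -2 + B + f)
l(22, -4) - 405*84 = (-2 - 4 + 22) - 405*84 = 16 - 34020 = -34004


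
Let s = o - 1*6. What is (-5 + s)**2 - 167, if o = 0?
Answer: -46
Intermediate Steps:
s = -6 (s = 0 - 1*6 = 0 - 6 = -6)
(-5 + s)**2 - 167 = (-5 - 6)**2 - 167 = (-11)**2 - 167 = 121 - 167 = -46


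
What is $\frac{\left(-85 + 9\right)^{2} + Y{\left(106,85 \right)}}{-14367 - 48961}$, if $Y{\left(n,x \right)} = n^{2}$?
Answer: $- \frac{4253}{15832} \approx -0.26863$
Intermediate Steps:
$\frac{\left(-85 + 9\right)^{2} + Y{\left(106,85 \right)}}{-14367 - 48961} = \frac{\left(-85 + 9\right)^{2} + 106^{2}}{-14367 - 48961} = \frac{\left(-76\right)^{2} + 11236}{-63328} = \left(5776 + 11236\right) \left(- \frac{1}{63328}\right) = 17012 \left(- \frac{1}{63328}\right) = - \frac{4253}{15832}$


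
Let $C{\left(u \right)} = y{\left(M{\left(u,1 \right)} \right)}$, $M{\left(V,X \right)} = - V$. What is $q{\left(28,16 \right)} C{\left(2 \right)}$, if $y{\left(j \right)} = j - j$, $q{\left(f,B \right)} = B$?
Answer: $0$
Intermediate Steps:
$y{\left(j \right)} = 0$
$C{\left(u \right)} = 0$
$q{\left(28,16 \right)} C{\left(2 \right)} = 16 \cdot 0 = 0$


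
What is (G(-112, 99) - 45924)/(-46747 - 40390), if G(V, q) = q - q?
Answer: 45924/87137 ≈ 0.52703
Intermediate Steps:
G(V, q) = 0
(G(-112, 99) - 45924)/(-46747 - 40390) = (0 - 45924)/(-46747 - 40390) = -45924/(-87137) = -45924*(-1/87137) = 45924/87137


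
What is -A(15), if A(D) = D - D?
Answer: 0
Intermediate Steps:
A(D) = 0
-A(15) = -1*0 = 0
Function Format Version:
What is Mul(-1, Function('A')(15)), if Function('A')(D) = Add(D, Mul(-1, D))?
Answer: 0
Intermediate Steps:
Function('A')(D) = 0
Mul(-1, Function('A')(15)) = Mul(-1, 0) = 0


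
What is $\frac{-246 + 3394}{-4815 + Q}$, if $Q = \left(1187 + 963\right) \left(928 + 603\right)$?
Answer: $\frac{3148}{3286835} \approx 0.00095776$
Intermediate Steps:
$Q = 3291650$ ($Q = 2150 \cdot 1531 = 3291650$)
$\frac{-246 + 3394}{-4815 + Q} = \frac{-246 + 3394}{-4815 + 3291650} = \frac{3148}{3286835}$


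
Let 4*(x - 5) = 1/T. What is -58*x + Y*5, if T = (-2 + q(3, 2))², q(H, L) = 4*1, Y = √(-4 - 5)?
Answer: -2349/8 + 15*I ≈ -293.63 + 15.0*I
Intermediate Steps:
Y = 3*I (Y = √(-9) = 3*I ≈ 3.0*I)
q(H, L) = 4
T = 4 (T = (-2 + 4)² = 2² = 4)
x = 81/16 (x = 5 + (¼)/4 = 5 + (¼)*(¼) = 5 + 1/16 = 81/16 ≈ 5.0625)
-58*x + Y*5 = -58*81/16 + (3*I)*5 = -2349/8 + 15*I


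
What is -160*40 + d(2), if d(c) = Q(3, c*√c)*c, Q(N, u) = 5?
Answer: -6390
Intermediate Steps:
d(c) = 5*c
-160*40 + d(2) = -160*40 + 5*2 = -6400 + 10 = -6390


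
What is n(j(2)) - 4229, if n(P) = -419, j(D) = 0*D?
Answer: -4648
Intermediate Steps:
j(D) = 0
n(j(2)) - 4229 = -419 - 4229 = -4648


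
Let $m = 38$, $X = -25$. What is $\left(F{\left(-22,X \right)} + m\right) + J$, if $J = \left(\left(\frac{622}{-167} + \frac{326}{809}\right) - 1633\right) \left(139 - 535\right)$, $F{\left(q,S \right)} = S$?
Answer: $\frac{87546250519}{135103} \approx 6.48 \cdot 10^{5}$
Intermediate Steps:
$J = \frac{87544494180}{135103}$ ($J = \left(\left(622 \left(- \frac{1}{167}\right) + 326 \cdot \frac{1}{809}\right) - 1633\right) \left(-396\right) = \left(\left(- \frac{622}{167} + \frac{326}{809}\right) - 1633\right) \left(-396\right) = \left(- \frac{448756}{135103} - 1633\right) \left(-396\right) = \left(- \frac{221071955}{135103}\right) \left(-396\right) = \frac{87544494180}{135103} \approx 6.4798 \cdot 10^{5}$)
$\left(F{\left(-22,X \right)} + m\right) + J = \left(-25 + 38\right) + \frac{87544494180}{135103} = 13 + \frac{87544494180}{135103} = \frac{87546250519}{135103}$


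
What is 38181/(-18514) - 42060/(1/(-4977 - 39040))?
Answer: 34275986802099/18514 ≈ 1.8514e+9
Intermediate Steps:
38181/(-18514) - 42060/(1/(-4977 - 39040)) = 38181*(-1/18514) - 42060/(1/(-44017)) = -38181/18514 - 42060/(-1/44017) = -38181/18514 - 42060*(-44017) = -38181/18514 + 1851355020 = 34275986802099/18514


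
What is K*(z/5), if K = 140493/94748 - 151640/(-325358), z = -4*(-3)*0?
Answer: 0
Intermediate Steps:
z = 0 (z = 12*0 = 0)
K = 30039054107/15413509892 (K = 140493*(1/94748) - 151640*(-1/325358) = 140493/94748 + 75820/162679 = 30039054107/15413509892 ≈ 1.9489)
K*(z/5) = 30039054107*(0/5)/15413509892 = 30039054107*(0*(⅕))/15413509892 = (30039054107/15413509892)*0 = 0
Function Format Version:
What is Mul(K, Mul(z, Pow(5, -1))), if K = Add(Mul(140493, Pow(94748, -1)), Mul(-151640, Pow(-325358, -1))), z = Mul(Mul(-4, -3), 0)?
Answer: 0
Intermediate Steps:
z = 0 (z = Mul(12, 0) = 0)
K = Rational(30039054107, 15413509892) (K = Add(Mul(140493, Rational(1, 94748)), Mul(-151640, Rational(-1, 325358))) = Add(Rational(140493, 94748), Rational(75820, 162679)) = Rational(30039054107, 15413509892) ≈ 1.9489)
Mul(K, Mul(z, Pow(5, -1))) = Mul(Rational(30039054107, 15413509892), Mul(0, Pow(5, -1))) = Mul(Rational(30039054107, 15413509892), Mul(0, Rational(1, 5))) = Mul(Rational(30039054107, 15413509892), 0) = 0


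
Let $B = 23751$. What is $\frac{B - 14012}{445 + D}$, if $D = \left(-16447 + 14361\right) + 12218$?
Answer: $\frac{9739}{10577} \approx 0.92077$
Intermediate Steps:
$D = 10132$ ($D = -2086 + 12218 = 10132$)
$\frac{B - 14012}{445 + D} = \frac{23751 - 14012}{445 + 10132} = \frac{23751 - 14012}{10577} = 9739 \cdot \frac{1}{10577} = \frac{9739}{10577}$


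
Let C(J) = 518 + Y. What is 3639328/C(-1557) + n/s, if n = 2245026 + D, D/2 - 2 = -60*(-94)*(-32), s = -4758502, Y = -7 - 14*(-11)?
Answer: 1236892618579/226028845 ≈ 5472.3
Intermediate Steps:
Y = 147 (Y = -7 + 154 = 147)
C(J) = 665 (C(J) = 518 + 147 = 665)
D = -360956 (D = 4 + 2*(-60*(-94)*(-32)) = 4 + 2*(5640*(-32)) = 4 + 2*(-180480) = 4 - 360960 = -360956)
n = 1884070 (n = 2245026 - 360956 = 1884070)
3639328/C(-1557) + n/s = 3639328/665 + 1884070/(-4758502) = 3639328*(1/665) + 1884070*(-1/4758502) = 519904/95 - 942035/2379251 = 1236892618579/226028845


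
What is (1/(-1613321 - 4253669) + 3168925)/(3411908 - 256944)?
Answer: 18592051285749/18510142238360 ≈ 1.0044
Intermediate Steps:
(1/(-1613321 - 4253669) + 3168925)/(3411908 - 256944) = (1/(-5866990) + 3168925)/3154964 = (-1/5866990 + 3168925)*(1/3154964) = (18592051285749/5866990)*(1/3154964) = 18592051285749/18510142238360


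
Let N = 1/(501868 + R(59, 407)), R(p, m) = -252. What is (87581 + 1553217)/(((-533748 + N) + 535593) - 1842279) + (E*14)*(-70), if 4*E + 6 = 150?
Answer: -32571006517110608/923191141343 ≈ -35281.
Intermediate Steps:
E = 36 (E = -3/2 + (1/4)*150 = -3/2 + 75/2 = 36)
N = 1/501616 (N = 1/(501868 - 252) = 1/501616 ≈ 1.9936e-6)
(87581 + 1553217)/(((-533748 + N) + 535593) - 1842279) + (E*14)*(-70) = (87581 + 1553217)/(((-533748 + 1/501616) + 535593) - 1842279) + (36*14)*(-70) = 1640798/((-267736536767/501616 + 535593) - 1842279) + 504*(-70) = 1640798/(925481521/501616 - 1842279) - 35280 = 1640798/(-923191141343/501616) - 35280 = 1640798*(-501616/923191141343) - 35280 = -823050529568/923191141343 - 35280 = -32571006517110608/923191141343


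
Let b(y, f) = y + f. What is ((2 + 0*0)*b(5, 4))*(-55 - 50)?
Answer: -1890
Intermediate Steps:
b(y, f) = f + y
((2 + 0*0)*b(5, 4))*(-55 - 50) = ((2 + 0*0)*(4 + 5))*(-55 - 50) = ((2 + 0)*9)*(-105) = (2*9)*(-105) = 18*(-105) = -1890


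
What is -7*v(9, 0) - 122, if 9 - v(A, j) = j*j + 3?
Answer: -164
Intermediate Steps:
v(A, j) = 6 - j**2 (v(A, j) = 9 - (j*j + 3) = 9 - (j**2 + 3) = 9 - (3 + j**2) = 9 + (-3 - j**2) = 6 - j**2)
-7*v(9, 0) - 122 = -7*(6 - 1*0**2) - 122 = -7*(6 - 1*0) - 122 = -7*(6 + 0) - 122 = -7*6 - 122 = -42 - 122 = -164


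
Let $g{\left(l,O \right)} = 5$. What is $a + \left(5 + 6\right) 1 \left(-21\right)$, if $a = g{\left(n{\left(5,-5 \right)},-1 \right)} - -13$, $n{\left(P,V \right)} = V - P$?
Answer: $-213$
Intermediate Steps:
$a = 18$ ($a = 5 - -13 = 5 + 13 = 18$)
$a + \left(5 + 6\right) 1 \left(-21\right) = 18 + \left(5 + 6\right) 1 \left(-21\right) = 18 + 11 \cdot 1 \left(-21\right) = 18 + 11 \left(-21\right) = 18 - 231 = -213$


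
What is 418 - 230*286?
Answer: -65362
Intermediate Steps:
418 - 230*286 = 418 - 65780 = -65362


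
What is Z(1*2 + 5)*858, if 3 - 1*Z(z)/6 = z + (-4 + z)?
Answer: -36036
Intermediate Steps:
Z(z) = 42 - 12*z (Z(z) = 18 - 6*(z + (-4 + z)) = 18 - 6*(-4 + 2*z) = 18 + (24 - 12*z) = 42 - 12*z)
Z(1*2 + 5)*858 = (42 - 12*(1*2 + 5))*858 = (42 - 12*(2 + 5))*858 = (42 - 12*7)*858 = (42 - 84)*858 = -42*858 = -36036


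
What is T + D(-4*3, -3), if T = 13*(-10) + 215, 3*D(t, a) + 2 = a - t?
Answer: 262/3 ≈ 87.333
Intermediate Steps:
D(t, a) = -2/3 - t/3 + a/3 (D(t, a) = -2/3 + (a - t)/3 = -2/3 + (-t/3 + a/3) = -2/3 - t/3 + a/3)
T = 85 (T = -130 + 215 = 85)
T + D(-4*3, -3) = 85 + (-2/3 - (-4)*3/3 + (1/3)*(-3)) = 85 + (-2/3 - 1/3*(-12) - 1) = 85 + (-2/3 + 4 - 1) = 85 + 7/3 = 262/3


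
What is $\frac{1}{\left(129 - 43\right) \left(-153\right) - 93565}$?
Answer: $- \frac{1}{106723} \approx -9.3701 \cdot 10^{-6}$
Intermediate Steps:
$\frac{1}{\left(129 - 43\right) \left(-153\right) - 93565} = \frac{1}{86 \left(-153\right) - 93565} = \frac{1}{-13158 - 93565} = \frac{1}{-106723} = - \frac{1}{106723}$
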